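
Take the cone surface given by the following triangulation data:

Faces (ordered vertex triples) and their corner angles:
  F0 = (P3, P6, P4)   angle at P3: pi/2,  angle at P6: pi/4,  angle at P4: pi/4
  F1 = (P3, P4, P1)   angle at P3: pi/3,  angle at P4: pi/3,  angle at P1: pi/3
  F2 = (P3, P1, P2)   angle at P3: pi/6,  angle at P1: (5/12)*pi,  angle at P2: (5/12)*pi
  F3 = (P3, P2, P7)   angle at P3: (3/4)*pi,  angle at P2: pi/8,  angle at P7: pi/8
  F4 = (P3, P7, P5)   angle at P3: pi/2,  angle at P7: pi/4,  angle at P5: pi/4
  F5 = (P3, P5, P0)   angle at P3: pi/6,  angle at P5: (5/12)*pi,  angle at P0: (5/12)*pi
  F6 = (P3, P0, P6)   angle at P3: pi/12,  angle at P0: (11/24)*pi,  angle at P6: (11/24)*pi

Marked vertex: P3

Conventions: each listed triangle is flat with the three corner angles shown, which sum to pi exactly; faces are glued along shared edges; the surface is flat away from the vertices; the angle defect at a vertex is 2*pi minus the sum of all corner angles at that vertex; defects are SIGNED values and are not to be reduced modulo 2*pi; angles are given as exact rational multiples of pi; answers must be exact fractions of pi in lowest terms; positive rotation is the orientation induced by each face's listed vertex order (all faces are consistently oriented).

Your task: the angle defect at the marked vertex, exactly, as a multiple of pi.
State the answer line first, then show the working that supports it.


Answer: defect(P3) = -pi/2

Sum of corner angles at P3: (5/2)*pi
defect = 2*pi - (5/2)*pi


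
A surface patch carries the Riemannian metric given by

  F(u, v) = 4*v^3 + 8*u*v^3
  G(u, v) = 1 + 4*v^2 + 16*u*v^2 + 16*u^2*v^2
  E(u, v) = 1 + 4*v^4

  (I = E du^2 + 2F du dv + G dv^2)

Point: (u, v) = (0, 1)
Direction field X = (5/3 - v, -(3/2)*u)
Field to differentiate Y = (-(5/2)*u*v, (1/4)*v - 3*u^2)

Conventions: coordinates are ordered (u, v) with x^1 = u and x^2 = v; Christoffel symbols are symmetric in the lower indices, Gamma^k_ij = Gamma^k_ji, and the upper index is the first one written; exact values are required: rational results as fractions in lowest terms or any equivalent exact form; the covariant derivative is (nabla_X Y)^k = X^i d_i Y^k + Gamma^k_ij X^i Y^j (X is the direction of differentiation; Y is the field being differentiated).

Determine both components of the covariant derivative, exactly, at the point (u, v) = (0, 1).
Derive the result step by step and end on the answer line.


E = 5, F = 4, G = 5 at the point
E_u = 0, E_v = 16, F_u = 8, F_v = 12, G_u = 16, G_v = 8
EG - F^2 = 9;  g^inv = (1/9) * [[5, -4], [-4, 5]]
first-kind symbols [ij,l] = (1/2)(d_i g_jl + d_j g_il - d_l g_ij): [uu,u] = E_u/2 = 0, [uu,v] = F_u - E_v/2 = 0, [uv,u] = E_v/2 = 8, [uv,v] = G_u/2 = 8, [vv,u] = F_v - G_u/2 = 4, [vv,v] = G_v/2 = 4
Gamma^u_ij = (G*[ij,u] - F*[ij,v])/(EG - F^2), Gamma^v_ij = (E*[ij,v] - F*[ij,u])/(EG - F^2)
Gamma_uuu = 0, Gamma_uuv = 8/9, Gamma_uvv = 4/9, Gamma_vuu = 0, Gamma_vuv = 8/9, Gamma_vvv = 4/9
X = (2/3, 0), Y = (0, 1/4) at the point

Answer: (nabla_X Y)^u = -41/27, (nabla_X Y)^v = 4/27


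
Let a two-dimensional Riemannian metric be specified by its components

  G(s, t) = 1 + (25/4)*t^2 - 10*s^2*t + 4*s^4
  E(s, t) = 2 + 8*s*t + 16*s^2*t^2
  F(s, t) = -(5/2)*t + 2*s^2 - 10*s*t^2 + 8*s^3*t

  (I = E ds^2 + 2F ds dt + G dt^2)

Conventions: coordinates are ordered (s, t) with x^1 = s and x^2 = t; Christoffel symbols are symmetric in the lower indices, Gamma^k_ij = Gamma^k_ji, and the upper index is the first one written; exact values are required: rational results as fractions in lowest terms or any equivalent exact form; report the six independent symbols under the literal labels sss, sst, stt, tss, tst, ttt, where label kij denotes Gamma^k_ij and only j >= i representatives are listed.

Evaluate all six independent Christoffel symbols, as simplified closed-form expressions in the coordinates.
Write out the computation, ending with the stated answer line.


E = 2 + 8*s*t + 16*s^2*t^2; F = -(5/2)*t + 2*s^2 - 10*s*t^2 + 8*s^3*t; G = 1 + (25/4)*t^2 - 10*s^2*t + 4*s^4
Gamma^k_ij = (1/2) g^{kl} (d_i g_jl + d_j g_il - d_l g_ij), with g^inv = (1/(EG-F^2)) [[G, -F], [-F, E]]
first partials: E_s = 8*t + 32*s*t^2, E_t = 8*s + 32*s^2*t, F_s = 4*s - 10*t^2 + 24*s^2*t, F_t = -5/2 - 20*s*t + 8*s^3, G_s = -20*s*t + 16*s^3, G_t = (25/2)*t - 10*s^2
D = EG - F^2 = 2 + (25/4)*t^2 + 8*s*t - 10*s^2*t + 16*s^2*t^2 + 4*s^4
expanded: Gamma^s_ss = (G E_s - 2F F_s + F E_t)/(2D), Gamma^s_st = (G E_t - F G_s)/(2D), Gamma^s_tt = (2G F_t - G G_s - F G_t)/(2D), Gamma^t_ss = (2E F_s - E E_t - F E_s)/(2D), Gamma^t_st = (E G_s - F E_t)/(2D), Gamma^t_tt = (E G_t - 2F F_t + F G_s)/(2D); substitute and cancel common factors

Answer: Gamma_sss = (64*s*t^2 + 16*t)/(16*s^4 + 64*s^2*t^2 - 40*s^2*t + 32*s*t + 25*t^2 + 8), Gamma_sst = (64*s^2*t + 16*s)/(16*s^4 + 64*s^2*t^2 - 40*s^2*t + 32*s*t + 25*t^2 + 8), Gamma_stt = (-40*s*t - 10)/(16*s^4 + 64*s^2*t^2 - 40*s^2*t + 32*s*t + 25*t^2 + 8), Gamma_tss = (32*s^2*t - 40*t^2)/(16*s^4 + 64*s^2*t^2 - 40*s^2*t + 32*s*t + 25*t^2 + 8), Gamma_tst = (32*s^3 - 40*s*t)/(16*s^4 + 64*s^2*t^2 - 40*s^2*t + 32*s*t + 25*t^2 + 8), Gamma_ttt = (-20*s^2 + 25*t)/(16*s^4 + 64*s^2*t^2 - 40*s^2*t + 32*s*t + 25*t^2 + 8)


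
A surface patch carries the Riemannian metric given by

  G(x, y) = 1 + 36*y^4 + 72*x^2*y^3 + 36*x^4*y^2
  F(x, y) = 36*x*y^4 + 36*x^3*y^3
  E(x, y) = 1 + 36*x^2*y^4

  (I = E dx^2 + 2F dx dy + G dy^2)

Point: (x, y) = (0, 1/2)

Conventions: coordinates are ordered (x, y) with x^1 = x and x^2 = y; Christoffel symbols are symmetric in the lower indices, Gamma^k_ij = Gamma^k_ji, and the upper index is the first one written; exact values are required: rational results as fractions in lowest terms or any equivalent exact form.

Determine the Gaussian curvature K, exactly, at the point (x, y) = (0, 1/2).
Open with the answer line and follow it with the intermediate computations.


Answer: K = 144/169

E = 1, F = 0, G = 13/4, EG - F^2 = 13/4 at the point
E_x = 0, E_y = 0, F_x = 9/4, F_y = 0, G_x = 0, G_y = 18
E_yy = 0, F_xy = 18, G_xx = 18
By Brioschi, K is (det M1 - det M2) divided by (EG - F^2) squared.
M1 = [[-E_yy/2 + F_xy - G_xx/2, E_x/2, F_x - E_y/2], [F_y - G_x/2, E, F], [G_y/2, F, G]] = [[9, 0, 9/4], [0, 1, 0], [9, 0, 13/4]]; det M1 = 9
M2 = [[0, E_y/2, G_x/2], [E_y/2, E, F], [G_x/2, F, G]] = [[0, 0, 0], [0, 1, 0], [0, 0, 13/4]]; det M2 = 0
det M1 - det M2 = 9; K = 9 / (13/4)^2 = 144/169


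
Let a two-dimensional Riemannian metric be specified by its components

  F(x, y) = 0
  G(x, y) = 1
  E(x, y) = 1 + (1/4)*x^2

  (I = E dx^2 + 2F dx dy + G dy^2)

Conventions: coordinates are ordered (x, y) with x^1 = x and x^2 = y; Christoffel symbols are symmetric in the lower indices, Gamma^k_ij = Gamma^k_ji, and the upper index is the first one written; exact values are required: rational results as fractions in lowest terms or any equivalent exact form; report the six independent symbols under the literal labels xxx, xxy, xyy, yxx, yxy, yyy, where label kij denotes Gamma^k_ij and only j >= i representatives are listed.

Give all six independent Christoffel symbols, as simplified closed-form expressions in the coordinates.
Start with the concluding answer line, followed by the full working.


Answer: Gamma_xxx = x/(x^2 + 4), Gamma_xxy = 0, Gamma_xyy = 0, Gamma_yxx = 0, Gamma_yxy = 0, Gamma_yyy = 0

E = 1 + (1/4)*x^2; F = 0; G = 1
Gamma^k_ij = (1/2) g^{kl} (d_i g_jl + d_j g_il - d_l g_ij), with g^inv = (1/(EG-F^2)) [[G, -F], [-F, E]]
first partials: E_x = (1/2)*x, E_y = 0, F_x = 0, F_y = 0, G_x = 0, G_y = 0
D = EG - F^2 = 1 + (1/4)*x^2
expanded: Gamma^x_xx = (G E_x - 2F F_x + F E_y)/(2D), Gamma^x_xy = (G E_y - F G_x)/(2D), Gamma^x_yy = (2G F_y - G G_x - F G_y)/(2D), Gamma^y_xx = (2E F_x - E E_y - F E_x)/(2D), Gamma^y_xy = (E G_x - F E_y)/(2D), Gamma^y_yy = (E G_y - 2F F_y + F G_x)/(2D); substitute and cancel common factors


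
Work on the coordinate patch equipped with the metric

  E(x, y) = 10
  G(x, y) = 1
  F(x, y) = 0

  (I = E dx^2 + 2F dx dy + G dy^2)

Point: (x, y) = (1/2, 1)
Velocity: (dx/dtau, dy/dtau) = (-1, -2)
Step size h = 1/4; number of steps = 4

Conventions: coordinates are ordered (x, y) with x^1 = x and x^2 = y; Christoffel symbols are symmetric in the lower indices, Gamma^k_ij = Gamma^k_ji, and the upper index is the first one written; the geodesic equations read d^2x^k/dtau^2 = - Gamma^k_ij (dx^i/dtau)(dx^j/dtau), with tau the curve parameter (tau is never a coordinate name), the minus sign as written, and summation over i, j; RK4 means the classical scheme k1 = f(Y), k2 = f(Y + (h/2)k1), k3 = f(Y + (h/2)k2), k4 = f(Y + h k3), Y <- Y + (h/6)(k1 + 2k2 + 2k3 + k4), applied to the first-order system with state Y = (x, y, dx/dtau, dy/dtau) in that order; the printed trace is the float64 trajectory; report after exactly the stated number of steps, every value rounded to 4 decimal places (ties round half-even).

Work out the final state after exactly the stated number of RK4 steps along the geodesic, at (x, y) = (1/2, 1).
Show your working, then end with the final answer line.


f(Y) = (dx/dtau, dy/dtau, -Gamma^x_ij Y'^i Y'^j, -Gamma^y_ij Y'^i Y'^j) with the Gammas evaluated at the stage position; h = 0.250000; intermediate values shown to 6 dp
step 0: x = 0.5000, y = 1.0000, dx/dtau = -1.0000, dy/dtau = -2.0000
step 1:
  k1: at (x, y) = (0.500000, 1.000000), (dx/dtau, dy/dtau) = (-1.000000, -2.000000); Gamma_xxx = 0.000000, Gamma_xxy = 0.000000, Gamma_xyy = 0.000000, Gamma_yxx = 0.000000, Gamma_yxy = 0.000000, Gamma_yyy = 0.000000; k1 = (-1.000000, -2.000000, 0.000000, 0.000000)
  k2: at (x, y) = (0.375000, 0.750000), (dx/dtau, dy/dtau) = (-1.000000, -2.000000); Gamma_xxx = 0.000000, Gamma_xxy = 0.000000, Gamma_xyy = 0.000000, Gamma_yxx = 0.000000, Gamma_yxy = 0.000000, Gamma_yyy = 0.000000; k2 = (-1.000000, -2.000000, 0.000000, 0.000000)
  k3: at (x, y) = (0.375000, 0.750000), (dx/dtau, dy/dtau) = (-1.000000, -2.000000); Gamma_xxx = 0.000000, Gamma_xxy = 0.000000, Gamma_xyy = 0.000000, Gamma_yxx = 0.000000, Gamma_yxy = 0.000000, Gamma_yyy = 0.000000; k3 = (-1.000000, -2.000000, 0.000000, 0.000000)
  k4: at (x, y) = (0.250000, 0.500000), (dx/dtau, dy/dtau) = (-1.000000, -2.000000); Gamma_xxx = 0.000000, Gamma_xxy = 0.000000, Gamma_xyy = 0.000000, Gamma_yxx = 0.000000, Gamma_yxy = 0.000000, Gamma_yyy = 0.000000; k4 = (-1.000000, -2.000000, 0.000000, 0.000000)
  Y <- Y + (h/6)(k1 + 2k2 + 2k3 + k4): x = 0.2500, y = 0.5000, dx/dtau = -1.0000, dy/dtau = -2.0000
step 2:
  k1: at (x, y) = (0.250000, 0.500000), (dx/dtau, dy/dtau) = (-1.000000, -2.000000); Gamma_xxx = 0.000000, Gamma_xxy = 0.000000, Gamma_xyy = 0.000000, Gamma_yxx = 0.000000, Gamma_yxy = 0.000000, Gamma_yyy = 0.000000; k1 = (-1.000000, -2.000000, 0.000000, 0.000000)
  k2: at (x, y) = (0.125000, 0.250000), (dx/dtau, dy/dtau) = (-1.000000, -2.000000); Gamma_xxx = 0.000000, Gamma_xxy = 0.000000, Gamma_xyy = 0.000000, Gamma_yxx = 0.000000, Gamma_yxy = 0.000000, Gamma_yyy = 0.000000; k2 = (-1.000000, -2.000000, 0.000000, 0.000000)
  k3: at (x, y) = (0.125000, 0.250000), (dx/dtau, dy/dtau) = (-1.000000, -2.000000); Gamma_xxx = 0.000000, Gamma_xxy = 0.000000, Gamma_xyy = 0.000000, Gamma_yxx = 0.000000, Gamma_yxy = 0.000000, Gamma_yyy = 0.000000; k3 = (-1.000000, -2.000000, 0.000000, 0.000000)
  k4: at (x, y) = (0.000000, 0.000000), (dx/dtau, dy/dtau) = (-1.000000, -2.000000); Gamma_xxx = 0.000000, Gamma_xxy = 0.000000, Gamma_xyy = 0.000000, Gamma_yxx = 0.000000, Gamma_yxy = 0.000000, Gamma_yyy = 0.000000; k4 = (-1.000000, -2.000000, 0.000000, 0.000000)
  Y <- Y + (h/6)(k1 + 2k2 + 2k3 + k4): x = 0.0000, y = 0.0000, dx/dtau = -1.0000, dy/dtau = -2.0000
step 3:
  k1: at (x, y) = (0.000000, 0.000000), (dx/dtau, dy/dtau) = (-1.000000, -2.000000); Gamma_xxx = 0.000000, Gamma_xxy = 0.000000, Gamma_xyy = 0.000000, Gamma_yxx = 0.000000, Gamma_yxy = 0.000000, Gamma_yyy = 0.000000; k1 = (-1.000000, -2.000000, 0.000000, 0.000000)
  k2: at (x, y) = (-0.125000, -0.250000), (dx/dtau, dy/dtau) = (-1.000000, -2.000000); Gamma_xxx = 0.000000, Gamma_xxy = 0.000000, Gamma_xyy = 0.000000, Gamma_yxx = 0.000000, Gamma_yxy = 0.000000, Gamma_yyy = 0.000000; k2 = (-1.000000, -2.000000, 0.000000, 0.000000)
  k3: at (x, y) = (-0.125000, -0.250000), (dx/dtau, dy/dtau) = (-1.000000, -2.000000); Gamma_xxx = 0.000000, Gamma_xxy = 0.000000, Gamma_xyy = 0.000000, Gamma_yxx = 0.000000, Gamma_yxy = 0.000000, Gamma_yyy = 0.000000; k3 = (-1.000000, -2.000000, 0.000000, 0.000000)
  k4: at (x, y) = (-0.250000, -0.500000), (dx/dtau, dy/dtau) = (-1.000000, -2.000000); Gamma_xxx = 0.000000, Gamma_xxy = 0.000000, Gamma_xyy = 0.000000, Gamma_yxx = 0.000000, Gamma_yxy = 0.000000, Gamma_yyy = 0.000000; k4 = (-1.000000, -2.000000, 0.000000, 0.000000)
  Y <- Y + (h/6)(k1 + 2k2 + 2k3 + k4): x = -0.2500, y = -0.5000, dx/dtau = -1.0000, dy/dtau = -2.0000
step 4:
  k1: at (x, y) = (-0.250000, -0.500000), (dx/dtau, dy/dtau) = (-1.000000, -2.000000); Gamma_xxx = 0.000000, Gamma_xxy = 0.000000, Gamma_xyy = 0.000000, Gamma_yxx = 0.000000, Gamma_yxy = 0.000000, Gamma_yyy = 0.000000; k1 = (-1.000000, -2.000000, 0.000000, 0.000000)
  k2: at (x, y) = (-0.375000, -0.750000), (dx/dtau, dy/dtau) = (-1.000000, -2.000000); Gamma_xxx = 0.000000, Gamma_xxy = 0.000000, Gamma_xyy = 0.000000, Gamma_yxx = 0.000000, Gamma_yxy = 0.000000, Gamma_yyy = 0.000000; k2 = (-1.000000, -2.000000, 0.000000, 0.000000)
  k3: at (x, y) = (-0.375000, -0.750000), (dx/dtau, dy/dtau) = (-1.000000, -2.000000); Gamma_xxx = 0.000000, Gamma_xxy = 0.000000, Gamma_xyy = 0.000000, Gamma_yxx = 0.000000, Gamma_yxy = 0.000000, Gamma_yyy = 0.000000; k3 = (-1.000000, -2.000000, 0.000000, 0.000000)
  k4: at (x, y) = (-0.500000, -1.000000), (dx/dtau, dy/dtau) = (-1.000000, -2.000000); Gamma_xxx = 0.000000, Gamma_xxy = 0.000000, Gamma_xyy = 0.000000, Gamma_yxx = 0.000000, Gamma_yxy = 0.000000, Gamma_yyy = 0.000000; k4 = (-1.000000, -2.000000, 0.000000, 0.000000)
  Y <- Y + (h/6)(k1 + 2k2 + 2k3 + k4): x = -0.5000, y = -1.0000, dx/dtau = -1.0000, dy/dtau = -2.0000

Answer: x = -0.5000, y = -1.0000, dx/dtau = -1.0000, dy/dtau = -2.0000


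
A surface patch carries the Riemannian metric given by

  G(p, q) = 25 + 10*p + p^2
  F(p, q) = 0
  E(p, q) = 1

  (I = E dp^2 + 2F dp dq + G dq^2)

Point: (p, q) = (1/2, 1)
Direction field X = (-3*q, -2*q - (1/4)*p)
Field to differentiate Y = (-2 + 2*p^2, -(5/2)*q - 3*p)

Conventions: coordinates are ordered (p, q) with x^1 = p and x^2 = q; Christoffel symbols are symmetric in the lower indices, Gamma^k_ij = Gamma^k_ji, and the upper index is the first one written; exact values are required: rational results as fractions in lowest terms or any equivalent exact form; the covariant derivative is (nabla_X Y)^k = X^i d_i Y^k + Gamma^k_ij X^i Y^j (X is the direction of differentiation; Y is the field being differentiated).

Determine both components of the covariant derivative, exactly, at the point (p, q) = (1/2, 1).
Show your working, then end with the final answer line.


E = 1, F = 0, G = 121/4 at the point
E_p = 0, E_q = 0, F_p = 0, F_q = 0, G_p = 11, G_q = 0
EG - F^2 = 121/4;  g^inv = (4/121) * [[121/4, 0], [0, 1]]
first-kind symbols [ij,l] = (1/2)(d_i g_jl + d_j g_il - d_l g_ij): [pp,p] = E_p/2 = 0, [pp,q] = F_p - E_q/2 = 0, [pq,p] = E_q/2 = 0, [pq,q] = G_p/2 = 11/2, [qq,p] = F_q - G_p/2 = -11/2, [qq,q] = G_q/2 = 0
Gamma^p_ij = (G*[ij,p] - F*[ij,q])/(EG - F^2), Gamma^q_ij = (E*[ij,q] - F*[ij,p])/(EG - F^2)
Gamma_ppp = 0, Gamma_ppq = 0, Gamma_pqq = -11/2, Gamma_qpp = 0, Gamma_qpq = 2/11, Gamma_qqq = 0
X = (-3, -17/8), Y = (-3/2, -4) at the point

Answer: (nabla_X Y)^p = -211/4, (nabla_X Y)^q = 3005/176


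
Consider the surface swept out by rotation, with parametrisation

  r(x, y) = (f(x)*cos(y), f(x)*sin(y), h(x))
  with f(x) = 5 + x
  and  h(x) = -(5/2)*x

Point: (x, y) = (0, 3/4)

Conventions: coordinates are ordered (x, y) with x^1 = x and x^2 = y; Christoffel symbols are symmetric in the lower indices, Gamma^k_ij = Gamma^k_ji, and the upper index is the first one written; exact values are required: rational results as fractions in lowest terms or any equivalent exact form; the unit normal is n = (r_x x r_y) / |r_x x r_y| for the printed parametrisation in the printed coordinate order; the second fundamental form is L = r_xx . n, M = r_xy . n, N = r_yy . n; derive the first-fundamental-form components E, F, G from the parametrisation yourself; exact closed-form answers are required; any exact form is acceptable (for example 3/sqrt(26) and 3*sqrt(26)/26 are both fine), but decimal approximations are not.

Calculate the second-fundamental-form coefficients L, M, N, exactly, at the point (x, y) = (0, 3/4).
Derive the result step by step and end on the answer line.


f = 5, f' = 1, f'' = 0, h' = -5/2, h'' = 0
E = 29/4, F = 0, G = 25; answer radicand W^2 = 29/4
unnormalised second-form numerators: l = 0, m = 0, n = -25/2; L = l/sqrt(29/4), and similarly M = m/sqrt(W^2), N = n/sqrt(W^2)

Answer: L = 0, M = 0, N = -25*sqrt(29)/29


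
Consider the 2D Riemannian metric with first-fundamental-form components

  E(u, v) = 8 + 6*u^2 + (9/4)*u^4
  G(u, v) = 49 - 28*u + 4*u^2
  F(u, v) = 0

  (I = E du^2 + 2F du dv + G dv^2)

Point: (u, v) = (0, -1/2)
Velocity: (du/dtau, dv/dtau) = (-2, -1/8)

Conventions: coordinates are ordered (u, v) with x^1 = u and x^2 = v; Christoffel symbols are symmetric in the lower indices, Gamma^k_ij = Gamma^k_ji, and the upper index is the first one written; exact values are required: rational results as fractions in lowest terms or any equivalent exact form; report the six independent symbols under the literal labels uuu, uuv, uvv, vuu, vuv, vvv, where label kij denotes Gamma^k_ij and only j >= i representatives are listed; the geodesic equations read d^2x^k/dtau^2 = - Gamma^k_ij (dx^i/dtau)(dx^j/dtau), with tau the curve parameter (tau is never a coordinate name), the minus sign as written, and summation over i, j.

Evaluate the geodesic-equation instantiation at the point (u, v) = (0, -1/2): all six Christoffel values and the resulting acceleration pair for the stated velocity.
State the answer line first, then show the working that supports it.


Answer: Gamma_uuu = 0, Gamma_uuv = 0, Gamma_uvv = 7/4, Gamma_vuu = 0, Gamma_vuv = -2/7, Gamma_vvv = 0; accelerations (d^2u/dtau^2, d^2v/dtau^2) = (-7/256, 1/7)

E = 8, F = 0, G = 49 at the point
E_u = 0, E_v = 0, F_u = 0, F_v = 0, G_u = -28, G_v = 0
EG - F^2 = 392;  g^inv = (1/392) * [[49, 0], [0, 8]]
first-kind symbols [ij,l] = (1/2)(d_i g_jl + d_j g_il - d_l g_ij): [uu,u] = E_u/2 = 0, [uu,v] = F_u - E_v/2 = 0, [uv,u] = E_v/2 = 0, [uv,v] = G_u/2 = -14, [vv,u] = F_v - G_u/2 = 14, [vv,v] = G_v/2 = 0
Gamma^u_ij = (G*[ij,u] - F*[ij,v])/(EG - F^2), Gamma^v_ij = (E*[ij,v] - F*[ij,u])/(EG - F^2)
Gamma_uuu = 0, Gamma_uuv = 0, Gamma_uvv = 7/4, Gamma_vuu = 0, Gamma_vuv = -2/7, Gamma_vvv = 0
d^2u/dtau^2 = -(Gamma_uuu*(-2)^2 + 2*Gamma_uuv*(-2)*(-1/8) + Gamma_uvv*(-1/8)^2) = -7/256
d^2v/dtau^2 = -(Gamma_vuu*(-2)^2 + 2*Gamma_vuv*(-2)*(-1/8) + Gamma_vvv*(-1/8)^2) = 1/7


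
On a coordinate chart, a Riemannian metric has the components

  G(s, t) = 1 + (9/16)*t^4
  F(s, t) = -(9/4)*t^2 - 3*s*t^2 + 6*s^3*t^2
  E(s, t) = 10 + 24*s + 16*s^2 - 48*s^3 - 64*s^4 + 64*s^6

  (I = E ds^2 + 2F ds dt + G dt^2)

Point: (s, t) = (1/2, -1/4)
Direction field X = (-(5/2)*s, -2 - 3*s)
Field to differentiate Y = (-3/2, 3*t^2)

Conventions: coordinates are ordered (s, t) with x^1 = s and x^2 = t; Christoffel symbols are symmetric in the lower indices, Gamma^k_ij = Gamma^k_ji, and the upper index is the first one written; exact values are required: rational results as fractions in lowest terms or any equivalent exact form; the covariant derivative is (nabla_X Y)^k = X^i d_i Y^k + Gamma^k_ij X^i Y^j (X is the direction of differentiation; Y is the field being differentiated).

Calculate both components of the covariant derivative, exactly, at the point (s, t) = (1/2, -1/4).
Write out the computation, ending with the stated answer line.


E = 17, F = -3/16, G = 4105/4096 at the point
E_s = -16, E_t = 0, F_s = 3/32, F_t = 3/2, G_s = 0, G_t = -9/256
EG - F^2 = 69641/4096;  g^inv = (4096/69641) * [[4105/4096, 3/16], [3/16, 17]]
first-kind symbols [ij,l] = (1/2)(d_i g_jl + d_j g_il - d_l g_ij): [ss,s] = E_s/2 = -8, [ss,t] = F_s - E_t/2 = 3/32, [st,s] = E_t/2 = 0, [st,t] = G_s/2 = 0, [tt,s] = F_t - G_s/2 = 3/2, [tt,t] = G_t/2 = -9/512
Gamma^s_ij = (G*[ij,s] - F*[ij,t])/(EG - F^2), Gamma^t_ij = (E*[ij,t] - F*[ij,s])/(EG - F^2)
Gamma_sss = -32768/69641, Gamma_sst = 0, Gamma_stt = 6144/69641, Gamma_tss = 384/69641, Gamma_tst = 0, Gamma_ttt = -72/69641
X = (-5/4, -7/2), Y = (-3/2, 3/16) at the point

Answer: (nabla_X Y)^s = -5952/6331, (nabla_X Y)^t = 66615/12662


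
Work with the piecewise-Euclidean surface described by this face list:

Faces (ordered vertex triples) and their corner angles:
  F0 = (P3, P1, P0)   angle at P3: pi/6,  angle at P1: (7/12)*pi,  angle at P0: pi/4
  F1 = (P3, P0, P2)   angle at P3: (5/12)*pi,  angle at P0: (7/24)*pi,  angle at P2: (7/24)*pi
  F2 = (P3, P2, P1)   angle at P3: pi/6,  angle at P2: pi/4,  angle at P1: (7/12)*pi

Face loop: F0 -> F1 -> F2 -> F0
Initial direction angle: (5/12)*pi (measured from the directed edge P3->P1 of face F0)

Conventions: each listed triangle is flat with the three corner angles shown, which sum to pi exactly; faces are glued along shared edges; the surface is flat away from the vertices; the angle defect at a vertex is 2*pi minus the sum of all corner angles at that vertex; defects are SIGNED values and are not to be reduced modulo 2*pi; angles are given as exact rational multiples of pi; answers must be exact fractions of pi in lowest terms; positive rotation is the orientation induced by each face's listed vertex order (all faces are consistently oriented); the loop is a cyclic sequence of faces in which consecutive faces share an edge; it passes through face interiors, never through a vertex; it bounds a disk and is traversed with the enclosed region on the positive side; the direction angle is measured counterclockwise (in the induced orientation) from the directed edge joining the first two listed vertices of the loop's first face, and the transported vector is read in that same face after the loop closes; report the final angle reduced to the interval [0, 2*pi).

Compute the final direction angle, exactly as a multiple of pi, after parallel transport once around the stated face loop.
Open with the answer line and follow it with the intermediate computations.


Answer: final direction angle = (5/3)*pi

enclosed vertex P3: corner angles sum to (3/4)*pi, defect = 2*pi - (3/4)*pi = (5/4)*pi
the rotation equals the total enclosed defect, so the final angle is initial + defects (mod 2*pi)
final angle = (5/12)*pi + (5/4)*pi = (5/3)*pi (mod 2*pi)


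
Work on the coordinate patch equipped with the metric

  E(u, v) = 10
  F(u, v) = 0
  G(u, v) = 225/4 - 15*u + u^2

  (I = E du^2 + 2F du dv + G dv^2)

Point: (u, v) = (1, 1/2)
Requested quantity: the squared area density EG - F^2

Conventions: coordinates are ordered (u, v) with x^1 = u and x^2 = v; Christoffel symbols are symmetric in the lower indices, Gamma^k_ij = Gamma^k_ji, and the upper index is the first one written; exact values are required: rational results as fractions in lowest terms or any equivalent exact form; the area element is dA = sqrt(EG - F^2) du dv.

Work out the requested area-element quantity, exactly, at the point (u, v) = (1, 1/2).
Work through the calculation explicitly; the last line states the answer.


E = 10, F = 0, G = 169/4; EG - F^2 = 845/2

Answer: EG - F^2 = 845/2


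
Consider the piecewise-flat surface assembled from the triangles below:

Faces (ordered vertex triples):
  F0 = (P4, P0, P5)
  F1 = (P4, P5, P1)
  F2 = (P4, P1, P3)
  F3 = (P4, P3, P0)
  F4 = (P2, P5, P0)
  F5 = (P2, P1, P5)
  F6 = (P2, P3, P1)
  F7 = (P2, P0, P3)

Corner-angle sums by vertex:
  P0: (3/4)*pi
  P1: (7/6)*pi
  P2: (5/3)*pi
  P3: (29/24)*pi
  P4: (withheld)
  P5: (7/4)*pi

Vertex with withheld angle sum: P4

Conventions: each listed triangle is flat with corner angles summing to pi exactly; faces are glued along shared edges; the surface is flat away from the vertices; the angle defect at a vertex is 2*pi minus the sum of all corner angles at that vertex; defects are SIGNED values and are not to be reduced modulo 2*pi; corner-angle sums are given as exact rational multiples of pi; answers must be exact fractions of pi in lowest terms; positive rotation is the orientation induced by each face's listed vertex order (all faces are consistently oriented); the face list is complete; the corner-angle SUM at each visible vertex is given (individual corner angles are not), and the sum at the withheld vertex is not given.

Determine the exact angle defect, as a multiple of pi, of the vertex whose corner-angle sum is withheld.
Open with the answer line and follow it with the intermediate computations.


Answer: defect(P4) = (13/24)*pi

V = 6, E = 12, F = 8; chi = V - E + F = 2
Gauss-Bonnet: total defect = 2*pi*chi = 4*pi; visible defects sum to (83/24)*pi


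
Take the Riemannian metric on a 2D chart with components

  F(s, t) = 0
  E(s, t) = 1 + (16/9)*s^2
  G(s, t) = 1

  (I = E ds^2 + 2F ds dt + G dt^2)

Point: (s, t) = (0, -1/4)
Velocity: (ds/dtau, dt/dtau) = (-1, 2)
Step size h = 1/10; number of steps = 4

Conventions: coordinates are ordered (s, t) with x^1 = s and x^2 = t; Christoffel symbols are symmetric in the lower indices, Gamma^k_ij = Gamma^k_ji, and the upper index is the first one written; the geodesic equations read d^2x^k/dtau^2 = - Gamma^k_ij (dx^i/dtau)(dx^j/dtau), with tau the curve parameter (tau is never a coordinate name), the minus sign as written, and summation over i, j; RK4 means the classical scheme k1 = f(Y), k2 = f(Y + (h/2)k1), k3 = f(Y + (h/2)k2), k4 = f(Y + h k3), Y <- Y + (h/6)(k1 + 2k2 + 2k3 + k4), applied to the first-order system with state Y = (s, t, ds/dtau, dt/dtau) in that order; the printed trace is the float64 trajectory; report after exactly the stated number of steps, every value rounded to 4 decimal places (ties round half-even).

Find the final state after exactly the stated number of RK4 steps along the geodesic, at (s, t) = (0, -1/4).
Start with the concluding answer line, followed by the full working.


Answer: s = -0.3838, t = 0.5500, ds/dtau = -0.8902, dt/dtau = 2.0000

f(Y) = (ds/dtau, dt/dtau, -Gamma^s_ij Y'^i Y'^j, -Gamma^t_ij Y'^i Y'^j) with the Gammas evaluated at the stage position; h = 0.100000; intermediate values shown to 6 dp
step 0: s = 0.0000, t = -0.2500, ds/dtau = -1.0000, dt/dtau = 2.0000
step 1:
  k1: at (s, t) = (0.000000, -0.250000), (ds/dtau, dt/dtau) = (-1.000000, 2.000000); Gamma_sss = 0.000000, Gamma_sst = 0.000000, Gamma_stt = 0.000000, Gamma_tss = 0.000000, Gamma_tst = 0.000000, Gamma_ttt = 0.000000; k1 = (-1.000000, 2.000000, 0.000000, 0.000000)
  k2: at (s, t) = (-0.050000, -0.150000), (ds/dtau, dt/dtau) = (-1.000000, 2.000000); Gamma_sss = -0.088496, Gamma_sst = 0.000000, Gamma_stt = 0.000000, Gamma_tss = 0.000000, Gamma_tst = 0.000000, Gamma_ttt = 0.000000; k2 = (-1.000000, 2.000000, 0.088496, 0.000000)
  k3: at (s, t) = (-0.050000, -0.150000), (ds/dtau, dt/dtau) = (-0.995575, 2.000000); Gamma_sss = -0.088496, Gamma_sst = 0.000000, Gamma_stt = 0.000000, Gamma_tss = 0.000000, Gamma_tst = 0.000000, Gamma_ttt = 0.000000; k3 = (-0.995575, 2.000000, 0.087714, 0.000000)
  k4: at (s, t) = (-0.099558, -0.050000), (ds/dtau, dt/dtau) = (-0.991229, 2.000000); Gamma_sss = -0.173926, Gamma_sst = 0.000000, Gamma_stt = 0.000000, Gamma_tss = 0.000000, Gamma_tst = 0.000000, Gamma_ttt = 0.000000; k4 = (-0.991229, 2.000000, 0.170889, 0.000000)
  Y <- Y + (h/6)(k1 + 2k2 + 2k3 + k4): s = -0.0997, t = -0.0500, ds/dtau = -0.9913, dt/dtau = 2.0000
step 2:
  k1: at (s, t) = (-0.099706, -0.050000), (ds/dtau, dt/dtau) = (-0.991278, 2.000000); Gamma_sss = -0.174177, Gamma_sst = 0.000000, Gamma_stt = 0.000000, Gamma_tss = 0.000000, Gamma_tst = 0.000000, Gamma_ttt = 0.000000; k1 = (-0.991278, 2.000000, 0.171152, 0.000000)
  k2: at (s, t) = (-0.149270, 0.050000), (ds/dtau, dt/dtau) = (-0.982721, 2.000000); Gamma_sss = -0.255258, Gamma_sst = 0.000000, Gamma_stt = 0.000000, Gamma_tss = 0.000000, Gamma_tst = 0.000000, Gamma_ttt = 0.000000; k2 = (-0.982721, 2.000000, 0.246513, 0.000000)
  k3: at (s, t) = (-0.148842, 0.050000), (ds/dtau, dt/dtau) = (-0.978953, 2.000000); Gamma_sss = -0.254582, Gamma_sst = 0.000000, Gamma_stt = 0.000000, Gamma_tss = 0.000000, Gamma_tst = 0.000000, Gamma_ttt = 0.000000; k3 = (-0.978953, 2.000000, 0.243978, 0.000000)
  k4: at (s, t) = (-0.197602, 0.150000), (ds/dtau, dt/dtau) = (-0.966880, 2.000000); Gamma_sss = -0.328489, Gamma_sst = 0.000000, Gamma_stt = 0.000000, Gamma_tss = 0.000000, Gamma_tst = 0.000000, Gamma_ttt = 0.000000; k4 = (-0.966880, 2.000000, 0.307091, 0.000000)
  Y <- Y + (h/6)(k1 + 2k2 + 2k3 + k4): s = -0.1977, t = 0.1500, ds/dtau = -0.9670, dt/dtau = 2.0000
step 3:
  k1: at (s, t) = (-0.197731, 0.150000), (ds/dtau, dt/dtau) = (-0.966958, 2.000000); Gamma_sss = -0.328677, Gamma_sst = 0.000000, Gamma_stt = 0.000000, Gamma_tss = 0.000000, Gamma_tst = 0.000000, Gamma_ttt = 0.000000; k1 = (-0.966958, 2.000000, 0.307316, 0.000000)
  k2: at (s, t) = (-0.246079, 0.250000), (ds/dtau, dt/dtau) = (-0.951592, 2.000000); Gamma_sss = -0.394956, Gamma_sst = 0.000000, Gamma_stt = 0.000000, Gamma_tss = 0.000000, Gamma_tst = 0.000000, Gamma_ttt = 0.000000; k2 = (-0.951592, 2.000000, 0.357643, 0.000000)
  k3: at (s, t) = (-0.245311, 0.250000), (ds/dtau, dt/dtau) = (-0.949076, 2.000000); Gamma_sss = -0.393962, Gamma_sst = 0.000000, Gamma_stt = 0.000000, Gamma_tss = 0.000000, Gamma_tst = 0.000000, Gamma_ttt = 0.000000; k3 = (-0.949076, 2.000000, 0.354859, 0.000000)
  k4: at (s, t) = (-0.292639, 0.350000), (ds/dtau, dt/dtau) = (-0.931472, 2.000000); Gamma_sss = -0.451507, Gamma_sst = 0.000000, Gamma_stt = 0.000000, Gamma_tss = 0.000000, Gamma_tst = 0.000000, Gamma_ttt = 0.000000; k4 = (-0.931472, 2.000000, 0.391746, 0.000000)
  Y <- Y + (h/6)(k1 + 2k2 + 2k3 + k4): s = -0.2927, t = 0.3500, ds/dtau = -0.9316, dt/dtau = 2.0000
step 4:
  k1: at (s, t) = (-0.292727, 0.350000), (ds/dtau, dt/dtau) = (-0.931557, 2.000000); Gamma_sss = -0.451608, Gamma_sst = 0.000000, Gamma_stt = 0.000000, Gamma_tss = 0.000000, Gamma_tst = 0.000000, Gamma_ttt = 0.000000; k1 = (-0.931557, 2.000000, 0.391904, 0.000000)
  k2: at (s, t) = (-0.339305, 0.450000), (ds/dtau, dt/dtau) = (-0.911961, 2.000000); Gamma_sss = -0.500725, Gamma_sst = 0.000000, Gamma_stt = 0.000000, Gamma_tss = 0.000000, Gamma_tst = 0.000000, Gamma_ttt = 0.000000; k2 = (-0.911961, 2.000000, 0.416440, 0.000000)
  k3: at (s, t) = (-0.338326, 0.450000), (ds/dtau, dt/dtau) = (-0.910735, 2.000000); Gamma_sss = -0.499769, Gamma_sst = 0.000000, Gamma_stt = 0.000000, Gamma_tss = 0.000000, Gamma_tst = 0.000000, Gamma_ttt = 0.000000; k3 = (-0.910735, 2.000000, 0.414527, 0.000000)
  k4: at (s, t) = (-0.383801, 0.550000), (ds/dtau, dt/dtau) = (-0.890104, 2.000000); Gamma_sss = -0.540715, Gamma_sst = 0.000000, Gamma_stt = 0.000000, Gamma_tss = 0.000000, Gamma_tst = 0.000000, Gamma_ttt = 0.000000; k4 = (-0.890104, 2.000000, 0.428400, 0.000000)
  Y <- Y + (h/6)(k1 + 2k2 + 2k3 + k4): s = -0.3838, t = 0.5500, ds/dtau = -0.8902, dt/dtau = 2.0000


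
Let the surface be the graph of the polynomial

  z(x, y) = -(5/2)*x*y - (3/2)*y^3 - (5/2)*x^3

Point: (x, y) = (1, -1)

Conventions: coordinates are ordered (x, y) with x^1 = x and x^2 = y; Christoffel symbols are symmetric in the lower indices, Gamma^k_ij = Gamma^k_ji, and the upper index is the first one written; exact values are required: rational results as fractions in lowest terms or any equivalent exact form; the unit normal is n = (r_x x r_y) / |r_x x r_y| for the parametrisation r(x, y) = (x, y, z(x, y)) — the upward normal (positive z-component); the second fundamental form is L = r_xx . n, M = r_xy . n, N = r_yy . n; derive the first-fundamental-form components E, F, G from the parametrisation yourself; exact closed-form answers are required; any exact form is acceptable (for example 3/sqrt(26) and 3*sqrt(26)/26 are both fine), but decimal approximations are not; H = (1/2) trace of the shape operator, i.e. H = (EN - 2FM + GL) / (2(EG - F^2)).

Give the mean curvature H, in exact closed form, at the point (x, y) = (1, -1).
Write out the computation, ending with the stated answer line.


z_x = -5, z_y = -7, z_xx = -15, z_xy = -5/2, z_yy = 9
E = 26, F = 35, G = 50; answer radicand W^2 = 75
unnormalised second-form numerators: l = -15, m = -5/2, n = 9; L = l/sqrt(75), and similarly M = m/sqrt(W^2), N = n/sqrt(W^2)
H = (E*n - 2*F*m + G*l) / (2*(EG - F^2)*sqrt(W^2)); E*n - 2*F*m + G*l = -341, EG - F^2 = 75, so H = (-341/150)/sqrt(75)

Answer: H = -341*sqrt(3)/2250


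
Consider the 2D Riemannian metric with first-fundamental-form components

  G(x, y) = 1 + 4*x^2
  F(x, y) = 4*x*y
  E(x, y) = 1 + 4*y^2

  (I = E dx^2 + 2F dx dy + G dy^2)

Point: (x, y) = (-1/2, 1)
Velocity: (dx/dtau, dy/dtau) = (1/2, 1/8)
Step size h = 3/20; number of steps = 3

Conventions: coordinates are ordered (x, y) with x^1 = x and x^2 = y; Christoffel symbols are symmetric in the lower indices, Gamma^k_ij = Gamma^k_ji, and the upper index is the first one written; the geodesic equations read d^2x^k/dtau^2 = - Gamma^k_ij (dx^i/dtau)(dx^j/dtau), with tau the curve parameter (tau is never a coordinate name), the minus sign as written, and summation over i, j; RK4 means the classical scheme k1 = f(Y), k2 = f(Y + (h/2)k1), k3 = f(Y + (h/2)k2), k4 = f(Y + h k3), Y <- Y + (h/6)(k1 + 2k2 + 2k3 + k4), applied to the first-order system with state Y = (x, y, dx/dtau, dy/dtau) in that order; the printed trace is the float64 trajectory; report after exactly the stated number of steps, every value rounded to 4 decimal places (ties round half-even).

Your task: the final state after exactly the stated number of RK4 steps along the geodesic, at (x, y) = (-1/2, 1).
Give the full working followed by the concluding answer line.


f(Y) = (dx/dtau, dy/dtau, -Gamma^x_ij Y'^i Y'^j, -Gamma^y_ij Y'^i Y'^j) with the Gammas evaluated at the stage position; h = 0.150000; intermediate values shown to 6 dp
step 0: x = -0.5000, y = 1.0000, dx/dtau = 0.5000, dy/dtau = 0.1250
step 1:
  k1: at (x, y) = (-0.500000, 1.000000), (dx/dtau, dy/dtau) = (0.500000, 0.125000); Gamma_xxx = 0.000000, Gamma_xxy = 0.666667, Gamma_xyy = 0.000000, Gamma_yxx = 0.000000, Gamma_yxy = -0.333333, Gamma_yyy = 0.000000; k1 = (0.500000, 0.125000, -0.083333, 0.041667)
  k2: at (x, y) = (-0.462500, 1.009375), (dx/dtau, dy/dtau) = (0.493750, 0.128125); Gamma_xxx = 0.000000, Gamma_xxy = 0.680748, Gamma_xyy = 0.000000, Gamma_yxx = 0.000000, Gamma_yxy = -0.311922, Gamma_yyy = 0.000000; k2 = (0.493750, 0.128125, -0.086131, 0.039465)
  k3: at (x, y) = (-0.462969, 1.009609), (dx/dtau, dy/dtau) = (0.493540, 0.127960); Gamma_xxx = 0.000000, Gamma_xxy = 0.680490, Gamma_xyy = 0.000000, Gamma_yxx = 0.000000, Gamma_yxy = -0.312047, Gamma_yyy = 0.000000; k3 = (0.493540, 0.127960, -0.085950, 0.039414)
  k4: at (x, y) = (-0.425969, 1.019194), (dx/dtau, dy/dtau) = (0.487107, 0.130912); Gamma_xxx = 0.000000, Gamma_xxy = 0.693232, Gamma_xyy = 0.000000, Gamma_yxx = 0.000000, Gamma_yxy = -0.289734, Gamma_yyy = 0.000000; k4 = (0.487107, 0.130912, -0.088412, 0.036952)
  Y <- Y + (h/6)(k1 + 2k2 + 2k3 + k4): x = -0.4260, y = 1.0192, dx/dtau = 0.4871, dy/dtau = 0.1309
step 2:
  k1: at (x, y) = (-0.425958, 1.019202), (dx/dtau, dy/dtau) = (0.487102, 0.130909); Gamma_xxx = 0.000000, Gamma_xxy = 0.693234, Gamma_xyy = 0.000000, Gamma_yxx = 0.000000, Gamma_yxy = -0.289725, Gamma_yyy = 0.000000; k1 = (0.487102, 0.130909, -0.088410, 0.036949)
  k2: at (x, y) = (-0.389425, 1.029020), (dx/dtau, dy/dtau) = (0.480472, 0.133681); Gamma_xxx = 0.000000, Gamma_xxy = 0.704550, Gamma_xyy = 0.000000, Gamma_yxx = 0.000000, Gamma_yxy = -0.266632, Gamma_yyy = 0.000000; k2 = (0.480472, 0.133681, -0.090506, 0.034251)
  k3: at (x, y) = (-0.389922, 1.029228), (dx/dtau, dy/dtau) = (0.480314, 0.133478); Gamma_xxx = 0.000000, Gamma_xxy = 0.704300, Gamma_xyy = 0.000000, Gamma_yxx = 0.000000, Gamma_yxy = -0.266823, Gamma_yyy = 0.000000; k3 = (0.480314, 0.133478, -0.090307, 0.034213)
  k4: at (x, y) = (-0.353911, 1.039224), (dx/dtau, dy/dtau) = (0.473556, 0.136041); Gamma_xxx = 0.000000, Gamma_xxy = 0.714126, Gamma_xyy = 0.000000, Gamma_yxx = 0.000000, Gamma_yxy = -0.243198, Gamma_yyy = 0.000000; k4 = (0.473556, 0.136041, -0.092013, 0.031335)
  Y <- Y + (h/6)(k1 + 2k2 + 2k3 + k4): x = -0.3539, y = 1.0392, dx/dtau = 0.4736, dy/dtau = 0.1360
step 3:
  k1: at (x, y) = (-0.353902, 1.039234), (dx/dtau, dy/dtau) = (0.473551, 0.136040); Gamma_xxx = 0.000000, Gamma_xxy = 0.714126, Gamma_xyy = 0.000000, Gamma_yxx = 0.000000, Gamma_yxy = -0.243189, Gamma_yyy = 0.000000; k1 = (0.473551, 0.136040, -0.092010, 0.031333)
  k2: at (x, y) = (-0.318386, 1.049437), (dx/dtau, dy/dtau) = (0.466650, 0.138390); Gamma_xxx = 0.000000, Gamma_xxy = 0.722411, Gamma_xyy = 0.000000, Gamma_yxx = 0.000000, Gamma_yxy = -0.219170, Gamma_yyy = 0.000000; k2 = (0.466650, 0.138390, -0.093306, 0.028308)
  k3: at (x, y) = (-0.318903, 1.049613), (dx/dtau, dy/dtau) = (0.466553, 0.138163); Gamma_xxx = 0.000000, Gamma_xxy = 0.722184, Gamma_xyy = 0.000000, Gamma_yxx = 0.000000, Gamma_yxy = -0.219421, Gamma_yyy = 0.000000; k3 = (0.466553, 0.138163, -0.093104, 0.028288)
  k4: at (x, y) = (-0.283919, 1.059958), (dx/dtau, dy/dtau) = (0.459585, 0.140283); Gamma_xxx = 0.000000, Gamma_xxy = 0.728934, Gamma_xyy = 0.000000, Gamma_yxx = 0.000000, Gamma_yxy = -0.195251, Gamma_yyy = 0.000000; k4 = (0.459585, 0.140283, -0.093992, 0.025176)
  Y <- Y + (h/6)(k1 + 2k2 + 2k3 + k4): x = -0.2839, y = 1.0600, dx/dtau = 0.4596, dy/dtau = 0.1403

Answer: x = -0.2839, y = 1.0600, dx/dtau = 0.4596, dy/dtau = 0.1403


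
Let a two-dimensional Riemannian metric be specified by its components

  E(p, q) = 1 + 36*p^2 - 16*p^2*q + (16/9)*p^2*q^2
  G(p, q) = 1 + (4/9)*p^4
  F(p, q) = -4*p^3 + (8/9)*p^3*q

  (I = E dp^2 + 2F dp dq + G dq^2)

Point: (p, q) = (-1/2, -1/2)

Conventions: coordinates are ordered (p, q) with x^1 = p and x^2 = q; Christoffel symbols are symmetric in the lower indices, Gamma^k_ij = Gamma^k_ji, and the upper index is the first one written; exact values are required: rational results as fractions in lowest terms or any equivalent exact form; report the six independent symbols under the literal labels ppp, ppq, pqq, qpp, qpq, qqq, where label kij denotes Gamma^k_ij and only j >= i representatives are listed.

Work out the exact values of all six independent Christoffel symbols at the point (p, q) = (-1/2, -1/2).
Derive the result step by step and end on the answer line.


E = 109/9, F = 5/9, G = 37/36 at the point
E_p = -400/9, E_q = -40/9, F_p = -10/3, F_q = -1/9, G_p = -2/9, G_q = 0
EG - F^2 = 437/36;  g^inv = (36/437) * [[37/36, -5/9], [-5/9, 109/9]]
first-kind symbols [ij,l] = (1/2)(d_i g_jl + d_j g_il - d_l g_ij): [pp,p] = E_p/2 = -200/9, [pp,q] = F_p - E_q/2 = -10/9, [pq,p] = E_q/2 = -20/9, [pq,q] = G_p/2 = -1/9, [qq,p] = F_q - G_p/2 = 0, [qq,q] = G_q/2 = 0
Gamma^p_ij = (G*[ij,p] - F*[ij,q])/(EG - F^2), Gamma^q_ij = (E*[ij,q] - F*[ij,p])/(EG - F^2)

Answer: Gamma_ppp = -800/437, Gamma_ppq = -80/437, Gamma_pqq = 0, Gamma_qpp = -40/437, Gamma_qpq = -4/437, Gamma_qqq = 0


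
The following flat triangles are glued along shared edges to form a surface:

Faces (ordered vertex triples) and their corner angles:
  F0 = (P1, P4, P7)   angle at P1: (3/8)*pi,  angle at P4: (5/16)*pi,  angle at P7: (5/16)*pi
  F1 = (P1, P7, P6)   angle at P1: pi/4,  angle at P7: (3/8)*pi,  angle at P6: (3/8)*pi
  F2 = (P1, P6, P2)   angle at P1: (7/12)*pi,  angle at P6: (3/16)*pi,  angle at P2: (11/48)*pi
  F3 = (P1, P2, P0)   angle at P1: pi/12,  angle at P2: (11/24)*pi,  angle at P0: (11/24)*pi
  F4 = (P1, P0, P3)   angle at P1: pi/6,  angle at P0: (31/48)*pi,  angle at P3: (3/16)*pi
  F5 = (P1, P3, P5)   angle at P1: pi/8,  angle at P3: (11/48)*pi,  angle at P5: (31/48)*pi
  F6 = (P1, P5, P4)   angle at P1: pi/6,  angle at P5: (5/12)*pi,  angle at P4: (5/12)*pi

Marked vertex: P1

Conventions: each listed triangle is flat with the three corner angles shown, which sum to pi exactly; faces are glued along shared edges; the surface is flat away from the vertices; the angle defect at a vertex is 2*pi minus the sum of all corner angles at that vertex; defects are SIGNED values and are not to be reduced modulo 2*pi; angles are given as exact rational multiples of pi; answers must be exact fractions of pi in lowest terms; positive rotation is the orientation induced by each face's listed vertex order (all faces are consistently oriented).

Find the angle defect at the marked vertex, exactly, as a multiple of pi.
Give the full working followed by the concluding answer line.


Sum of corner angles at P1: (7/4)*pi
defect = 2*pi - (7/4)*pi

Answer: defect(P1) = pi/4
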